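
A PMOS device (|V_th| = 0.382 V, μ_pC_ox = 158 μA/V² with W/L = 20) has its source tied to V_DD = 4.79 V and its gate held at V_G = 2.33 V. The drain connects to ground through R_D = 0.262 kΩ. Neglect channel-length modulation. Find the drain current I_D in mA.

I_D = 6.82 mA

V_SG = V_DD − V_G = 4.79 − 2.33 = 2.46 V, so V_ov = 2.46 − 0.382 = 2.08 V.
k_p = μ_pC_ox · (W/L) = 3.16 mA/V².
Assume saturation: I_D = ½ k_p V_ov² = 0.5 × 3.16 × 2.08² = 6.82 mA, giving V_SD = V_DD − I_D R_D = 4.79 − 6.82 × 0.262 = 3 V.
V_SD = 3 V ≥ V_ov = 2.08 V, confirming saturation.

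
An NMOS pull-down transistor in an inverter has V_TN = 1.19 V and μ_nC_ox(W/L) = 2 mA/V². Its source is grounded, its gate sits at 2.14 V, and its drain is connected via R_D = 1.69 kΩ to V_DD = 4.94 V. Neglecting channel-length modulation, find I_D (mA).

I_D = 0.903 mA

V_GS = V_G = 2.14 V, so V_ov = 2.14 − 1.19 = 0.95 V.
Assume saturation: I_D = ½ k_n V_ov² = 0.5 × 2 × 0.95² = 0.903 mA, giving V_DS = V_DD − I_D R_D = 4.94 − 0.903 × 1.69 = 3.41 V.
V_DS = 3.41 V ≥ V_ov = 0.95 V, confirming saturation.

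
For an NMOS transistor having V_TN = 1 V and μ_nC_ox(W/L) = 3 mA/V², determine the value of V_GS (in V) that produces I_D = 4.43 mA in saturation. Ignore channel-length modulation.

In saturation I_D = ½ k_n (V_GS − V_TN)², so V_GS − V_TN = √(2 I_D / k_n) = √(2 × 4.43 / 3) = 1.72 V.
V_GS = 1 + 1.72 = 2.72 V.

V_GS = 2.72 V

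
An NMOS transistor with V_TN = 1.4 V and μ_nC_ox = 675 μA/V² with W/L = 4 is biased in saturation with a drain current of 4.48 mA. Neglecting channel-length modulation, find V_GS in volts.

V_GS = 3.22 V

k_n = μ_nC_ox · (W/L) = 2.7 mA/V².
In saturation I_D = ½ k_n (V_GS − V_TN)², so V_GS − V_TN = √(2 I_D / k_n) = √(2 × 4.48 / 2.7) = 1.82 V.
V_GS = 1.4 + 1.82 = 3.22 V.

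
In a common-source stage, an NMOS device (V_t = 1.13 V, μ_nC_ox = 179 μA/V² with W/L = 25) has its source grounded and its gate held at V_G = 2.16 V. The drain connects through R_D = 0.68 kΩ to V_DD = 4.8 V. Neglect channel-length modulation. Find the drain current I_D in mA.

V_GS = V_G = 2.16 V, so V_ov = 2.16 − 1.13 = 1.03 V.
k_n = μ_nC_ox · (W/L) = 4.475 mA/V².
Assume saturation: I_D = ½ k_n V_ov² = 0.5 × 4.475 × 1.03² = 2.37 mA, giving V_DS = V_DD − I_D R_D = 4.8 − 2.37 × 0.68 = 3.19 V.
V_DS = 3.19 V ≥ V_ov = 1.03 V, confirming saturation.

I_D = 2.37 mA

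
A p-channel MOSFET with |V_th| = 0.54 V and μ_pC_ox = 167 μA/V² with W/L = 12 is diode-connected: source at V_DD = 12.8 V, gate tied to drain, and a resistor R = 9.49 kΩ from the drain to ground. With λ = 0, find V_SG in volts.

V_SG = 1.62 V

With gate tied to drain, V_SG = V_SD ≥ V_SG − |V_th|, so the device is in saturation.
k_p = μ_pC_ox · (W/L) = 2.004 mA/V².
KCL at the drain: ½ k_p (V_SG − |V_th|)² = (V_DD − V_SG)/R.
Let x = V_SG − 0.54. Then 9.51 x² + x − 12.26 = 0, giving x = 1.08 V (positive root), so V_SG = 1.62 V.
I_D = (V_DD − V_SG)/R = (12.8 − 1.62) / 9.49 = 1.18 mA.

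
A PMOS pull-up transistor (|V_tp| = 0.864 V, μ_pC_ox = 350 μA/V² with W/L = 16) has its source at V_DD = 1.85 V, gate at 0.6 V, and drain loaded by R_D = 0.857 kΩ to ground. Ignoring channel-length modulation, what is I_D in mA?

V_SG = V_DD − V_G = 1.85 − 0.6 = 1.25 V, so V_ov = 1.25 − 0.864 = 0.386 V.
k_p = μ_pC_ox · (W/L) = 5.6 mA/V².
Assume saturation: I_D = ½ k_p V_ov² = 0.5 × 5.6 × 0.386² = 0.417 mA, giving V_SD = V_DD − I_D R_D = 1.85 − 0.417 × 0.857 = 1.49 V.
V_SD = 1.49 V ≥ V_ov = 0.386 V, confirming saturation.

I_D = 0.417 mA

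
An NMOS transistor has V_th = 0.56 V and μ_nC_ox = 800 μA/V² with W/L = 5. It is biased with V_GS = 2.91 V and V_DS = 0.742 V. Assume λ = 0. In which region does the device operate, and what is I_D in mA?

Triode; I_D = 5.87 mA

k_n = μ_nC_ox · (W/L) = 4 mA/V².
V_ov = V_GS − V_th = 2.91 − 0.56 = 2.35 V.
Since V_DS = 0.742 V < V_ov = 2.35 V, the device is in the triode region.
I_D = k_n [V_ov · V_DS − ½ V_DS²] = 4 × [2.35 × 0.742 − 0.5 × 0.742²] = 5.87 mA.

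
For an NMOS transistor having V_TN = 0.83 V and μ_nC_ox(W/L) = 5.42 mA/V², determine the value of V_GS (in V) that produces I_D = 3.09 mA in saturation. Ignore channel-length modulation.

V_GS = 1.90 V

In saturation I_D = ½ k_n (V_GS − V_TN)², so V_GS − V_TN = √(2 I_D / k_n) = √(2 × 3.09 / 5.42) = 1.07 V.
V_GS = 0.83 + 1.07 = 1.9 V.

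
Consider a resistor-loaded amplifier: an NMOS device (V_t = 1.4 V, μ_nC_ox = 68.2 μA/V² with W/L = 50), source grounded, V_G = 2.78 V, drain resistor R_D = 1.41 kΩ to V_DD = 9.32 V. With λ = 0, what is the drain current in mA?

I_D = 3.25 mA

V_GS = V_G = 2.78 V, so V_ov = 2.78 − 1.4 = 1.38 V.
k_n = μ_nC_ox · (W/L) = 3.41 mA/V².
Assume saturation: I_D = ½ k_n V_ov² = 0.5 × 3.41 × 1.38² = 3.25 mA, giving V_DS = V_DD − I_D R_D = 9.32 − 3.25 × 1.41 = 4.74 V.
V_DS = 4.74 V ≥ V_ov = 1.38 V, confirming saturation.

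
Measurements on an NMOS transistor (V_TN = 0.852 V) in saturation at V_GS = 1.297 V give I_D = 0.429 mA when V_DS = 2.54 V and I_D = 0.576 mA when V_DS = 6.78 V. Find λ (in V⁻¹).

λ = 0.102 V⁻¹

With V_GS fixed, I_D ∝ (1 + λ V_DS) in saturation, so I_D2/I_D1 = (1 + λ V_DS2)/(1 + λ V_DS1).
0.576/0.429 = 1.343 = (1 + 6.78 λ)/(1 + 2.54 λ).
Solving: λ (I_D1 V_DS2 − I_D2 V_DS1) = I_D2 − I_D1, so λ = (0.576 − 0.429) / (0.429 × 6.78 − 0.576 × 2.54) = 0.147 / 1.45 = 0.102 V⁻¹.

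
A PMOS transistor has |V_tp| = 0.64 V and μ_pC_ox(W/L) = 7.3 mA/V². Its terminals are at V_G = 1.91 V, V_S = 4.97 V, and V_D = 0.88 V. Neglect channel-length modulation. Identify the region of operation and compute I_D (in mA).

Saturation; I_D = 21.4 mA

V_SG = V_S − V_G = 4.97 − 1.91 = 3.06 V; V_SD = V_S − V_D = 4.97 − 0.88 = 4.09 V.
V_ov = V_SG − |V_tp| = 3.06 − 0.64 = 2.42 V.
Since V_SD = 4.09 V ≥ V_ov = 2.42 V, the device is in saturation.
I_D = ½ k_p V_ov² = 0.5 × 7.3 × 2.42² = 21.4 mA.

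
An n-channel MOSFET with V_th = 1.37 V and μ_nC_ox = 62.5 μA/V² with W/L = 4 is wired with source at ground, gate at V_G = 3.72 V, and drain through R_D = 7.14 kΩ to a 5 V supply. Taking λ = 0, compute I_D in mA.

I_D = 0.530 mA

V_GS = V_G = 3.72 V, so V_ov = 3.72 − 1.37 = 2.35 V.
k_n = μ_nC_ox · (W/L) = 0.25 mA/V².
Assume saturation: I_D = ½ k_n V_ov² = 0.5 × 0.25 × 2.35² = 0.69 mA, giving V_DS = V_DD − I_D R_D = 5 − 0.69 × 7.14 = 0.0712 V.
But 0.0712 V < V_ov = 2.35 V, so the device is actually in triode.
In triode I_D = k_n[V_ov V_DS − ½ V_DS²] and I_D = (V_DD − V_DS)/R_D. Equating: 0.892 V_DS² − 5.195 V_DS + 5 = 0, giving V_DS = 1.22 V (the root below V_ov).
I_D = (5 − 1.22) / 7.14 = 0.53 mA.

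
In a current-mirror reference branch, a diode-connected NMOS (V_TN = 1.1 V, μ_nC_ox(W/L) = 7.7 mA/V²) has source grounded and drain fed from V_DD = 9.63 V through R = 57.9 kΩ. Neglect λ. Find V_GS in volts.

With gate tied to drain, V_GS = V_DS ≥ V_GS − V_TN, so the device is in saturation.
KCL at the drain: ½ k_n (V_GS − V_TN)² = (V_DD − V_GS)/R.
Let x = V_GS − 1.1. Then 223 x² + x − 8.53 = 0, giving x = 0.193 V (positive root), so V_GS = 1.29 V.
I_D = (V_DD − V_GS)/R = (9.63 − 1.29) / 57.9 = 0.144 mA.

V_GS = 1.29 V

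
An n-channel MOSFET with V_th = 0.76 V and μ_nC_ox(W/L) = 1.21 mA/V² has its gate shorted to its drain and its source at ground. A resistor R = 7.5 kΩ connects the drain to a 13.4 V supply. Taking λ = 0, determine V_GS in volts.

With gate tied to drain, V_GS = V_DS ≥ V_GS − V_th, so the device is in saturation.
KCL at the drain: ½ k_n (V_GS − V_th)² = (V_DD − V_GS)/R.
Let x = V_GS − 0.76. Then 4.54 x² + x − 12.64 = 0, giving x = 1.56 V (positive root), so V_GS = 2.32 V.
I_D = (V_DD − V_GS)/R = (13.4 − 2.32) / 7.5 = 1.48 mA.

V_GS = 2.32 V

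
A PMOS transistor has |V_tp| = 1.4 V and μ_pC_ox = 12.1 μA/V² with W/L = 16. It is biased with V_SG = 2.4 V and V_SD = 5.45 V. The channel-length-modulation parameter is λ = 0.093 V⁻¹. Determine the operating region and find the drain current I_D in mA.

Saturation; I_D = 0.146 mA

k_p = μ_pC_ox · (W/L) = 0.1936 mA/V².
V_ov = V_SG − |V_tp| = 2.4 − 1.4 = 1 V.
Since V_SD = 5.45 V ≥ V_ov = 1 V, the device is in saturation.
I_D = ½ k_p V_ov² (1 + λ V_SD) = 0.5 × 0.1936 × 1² × (1 + 0.093 × 5.45) = 0.146 mA.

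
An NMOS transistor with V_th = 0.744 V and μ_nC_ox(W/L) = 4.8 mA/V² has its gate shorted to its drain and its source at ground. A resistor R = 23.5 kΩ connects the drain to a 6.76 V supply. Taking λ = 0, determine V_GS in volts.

V_GS = 1.06 V

With gate tied to drain, V_GS = V_DS ≥ V_GS − V_th, so the device is in saturation.
KCL at the drain: ½ k_n (V_GS − V_th)² = (V_DD − V_GS)/R.
Let x = V_GS − 0.744. Then 56.4 x² + x − 6.016 = 0, giving x = 0.318 V (positive root), so V_GS = 1.06 V.
I_D = (V_DD − V_GS)/R = (6.76 − 1.06) / 23.5 = 0.242 mA.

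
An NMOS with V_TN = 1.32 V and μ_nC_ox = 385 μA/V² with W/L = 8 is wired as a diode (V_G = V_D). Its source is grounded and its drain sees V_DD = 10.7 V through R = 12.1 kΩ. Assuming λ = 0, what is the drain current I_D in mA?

I_D = 0.719 mA

With gate tied to drain, V_GS = V_DS ≥ V_GS − V_TN, so the device is in saturation.
k_n = μ_nC_ox · (W/L) = 3.08 mA/V².
KCL at the drain: ½ k_n (V_GS − V_TN)² = (V_DD − V_GS)/R.
Let x = V_GS − 1.32. Then 18.6 x² + x − 9.38 = 0, giving x = 0.683 V (positive root), so V_GS = 2 V.
I_D = (V_DD − V_GS)/R = (10.7 − 2) / 12.1 = 0.719 mA.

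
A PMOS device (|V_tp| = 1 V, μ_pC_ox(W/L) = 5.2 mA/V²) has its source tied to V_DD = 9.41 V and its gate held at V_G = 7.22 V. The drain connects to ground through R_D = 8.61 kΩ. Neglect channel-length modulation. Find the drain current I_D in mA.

I_D = 1.07 mA

V_SG = V_DD − V_G = 9.41 − 7.22 = 2.19 V, so V_ov = 2.19 − 1 = 1.19 V.
Assume saturation: I_D = ½ k_p V_ov² = 0.5 × 5.2 × 1.19² = 3.68 mA, giving V_SD = V_DD − I_D R_D = 9.41 − 3.68 × 8.61 = -22.3 V.
But -22.3 V < V_ov = 1.19 V, so the device is actually in triode.
In triode I_D = k_p[V_ov V_SD − ½ V_SD²] and I_D = (V_DD − V_SD)/R_D. Equating: 22.4 V_SD² − 54.28 V_SD + 9.41 = 0, giving V_SD = 0.188 V (the root below V_ov).
I_D = (9.41 − 0.188) / 8.61 = 1.07 mA.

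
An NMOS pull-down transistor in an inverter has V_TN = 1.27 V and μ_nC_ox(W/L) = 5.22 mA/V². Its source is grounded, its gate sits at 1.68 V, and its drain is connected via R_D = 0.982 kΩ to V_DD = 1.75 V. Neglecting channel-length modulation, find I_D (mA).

I_D = 0.439 mA

V_GS = V_G = 1.68 V, so V_ov = 1.68 − 1.27 = 0.41 V.
Assume saturation: I_D = ½ k_n V_ov² = 0.5 × 5.22 × 0.41² = 0.439 mA, giving V_DS = V_DD − I_D R_D = 1.75 − 0.439 × 0.982 = 1.32 V.
V_DS = 1.32 V ≥ V_ov = 0.41 V, confirming saturation.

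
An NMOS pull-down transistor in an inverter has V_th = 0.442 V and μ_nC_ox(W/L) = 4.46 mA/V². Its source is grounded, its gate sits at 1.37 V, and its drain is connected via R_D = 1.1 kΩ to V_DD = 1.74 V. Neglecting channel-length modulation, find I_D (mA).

V_GS = V_G = 1.37 V, so V_ov = 1.37 − 0.442 = 0.928 V.
Assume saturation: I_D = ½ k_n V_ov² = 0.5 × 4.46 × 0.928² = 1.92 mA, giving V_DS = V_DD − I_D R_D = 1.74 − 1.92 × 1.1 = -0.372 V.
But -0.372 V < V_ov = 0.928 V, so the device is actually in triode.
In triode I_D = k_n[V_ov V_DS − ½ V_DS²] and I_D = (V_DD − V_DS)/R_D. Equating: 2.45 V_DS² − 5.553 V_DS + 1.74 = 0, giving V_DS = 0.376 V (the root below V_ov).
I_D = (1.74 − 0.376) / 1.1 = 1.24 mA.

I_D = 1.24 mA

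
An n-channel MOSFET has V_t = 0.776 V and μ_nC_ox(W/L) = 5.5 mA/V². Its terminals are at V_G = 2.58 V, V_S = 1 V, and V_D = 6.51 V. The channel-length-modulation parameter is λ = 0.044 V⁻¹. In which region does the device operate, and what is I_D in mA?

Saturation; I_D = 2.21 mA

V_GS = V_G − V_S = 2.58 − 1 = 1.58 V; V_DS = V_D − V_S = 6.51 − 1 = 5.51 V.
V_ov = V_GS − V_t = 1.58 − 0.776 = 0.804 V.
Since V_DS = 5.51 V ≥ V_ov = 0.804 V, the device is in saturation.
I_D = ½ k_n V_ov² (1 + λ V_DS) = 0.5 × 5.5 × 0.804² × (1 + 0.044 × 5.51) = 2.21 mA.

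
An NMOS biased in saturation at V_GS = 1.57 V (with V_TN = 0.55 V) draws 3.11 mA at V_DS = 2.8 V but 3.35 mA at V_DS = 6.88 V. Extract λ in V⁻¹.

With V_GS fixed, I_D ∝ (1 + λ V_DS) in saturation, so I_D2/I_D1 = (1 + λ V_DS2)/(1 + λ V_DS1).
3.35/3.11 = 1.077 = (1 + 6.88 λ)/(1 + 2.8 λ).
Solving: λ (I_D1 V_DS2 − I_D2 V_DS1) = I_D2 − I_D1, so λ = (3.35 − 3.11) / (3.11 × 6.88 − 3.35 × 2.8) = 0.24 / 12 = 0.02 V⁻¹.

λ = 0.0200 V⁻¹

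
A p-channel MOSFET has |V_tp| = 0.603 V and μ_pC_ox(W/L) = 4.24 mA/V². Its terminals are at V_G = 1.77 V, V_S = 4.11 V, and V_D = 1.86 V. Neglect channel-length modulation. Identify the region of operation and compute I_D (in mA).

Saturation; I_D = 6.40 mA

V_SG = V_S − V_G = 4.11 − 1.77 = 2.34 V; V_SD = V_S − V_D = 4.11 − 1.86 = 2.25 V.
V_ov = V_SG − |V_tp| = 2.34 − 0.603 = 1.74 V.
Since V_SD = 2.25 V ≥ V_ov = 1.74 V, the device is in saturation.
I_D = ½ k_p V_ov² = 0.5 × 4.24 × 1.74² = 6.4 mA.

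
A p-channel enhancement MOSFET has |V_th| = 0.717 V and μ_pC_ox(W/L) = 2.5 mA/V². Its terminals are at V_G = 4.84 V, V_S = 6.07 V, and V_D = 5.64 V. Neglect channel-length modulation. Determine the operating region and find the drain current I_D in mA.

V_SG = V_S − V_G = 6.07 − 4.84 = 1.23 V; V_SD = V_S − V_D = 6.07 − 5.64 = 0.43 V.
V_ov = V_SG − |V_th| = 1.23 − 0.717 = 0.513 V.
Since V_SD = 0.43 V < V_ov = 0.513 V, the device is in the triode region.
I_D = k_p [V_ov · V_SD − ½ V_SD²] = 2.5 × [0.513 × 0.43 − 0.5 × 0.43²] = 0.32 mA.

Triode; I_D = 0.320 mA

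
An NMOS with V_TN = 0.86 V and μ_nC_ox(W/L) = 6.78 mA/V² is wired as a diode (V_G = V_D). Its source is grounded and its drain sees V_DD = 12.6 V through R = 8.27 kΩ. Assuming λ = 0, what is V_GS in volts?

V_GS = 1.49 V

With gate tied to drain, V_GS = V_DS ≥ V_GS − V_TN, so the device is in saturation.
KCL at the drain: ½ k_n (V_GS − V_TN)² = (V_DD − V_GS)/R.
Let x = V_GS − 0.86. Then 28 x² + x − 11.74 = 0, giving x = 0.63 V (positive root), so V_GS = 1.49 V.
I_D = (V_DD − V_GS)/R = (12.6 − 1.49) / 8.27 = 1.34 mA.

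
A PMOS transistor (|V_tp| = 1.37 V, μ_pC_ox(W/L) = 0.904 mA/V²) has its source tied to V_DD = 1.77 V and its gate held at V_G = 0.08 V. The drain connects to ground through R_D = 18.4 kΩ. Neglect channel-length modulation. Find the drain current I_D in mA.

I_D = 0.0463 mA

V_SG = V_DD − V_G = 1.77 − 0.08 = 1.69 V, so V_ov = 1.69 − 1.37 = 0.32 V.
Assume saturation: I_D = ½ k_p V_ov² = 0.5 × 0.904 × 0.32² = 0.0463 mA, giving V_SD = V_DD − I_D R_D = 1.77 − 0.0463 × 18.4 = 0.918 V.
V_SD = 0.918 V ≥ V_ov = 0.32 V, confirming saturation.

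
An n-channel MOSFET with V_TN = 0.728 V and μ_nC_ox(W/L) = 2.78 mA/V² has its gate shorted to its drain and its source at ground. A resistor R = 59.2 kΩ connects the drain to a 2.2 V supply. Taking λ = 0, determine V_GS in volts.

V_GS = 0.856 V

With gate tied to drain, V_GS = V_DS ≥ V_GS − V_TN, so the device is in saturation.
KCL at the drain: ½ k_n (V_GS − V_TN)² = (V_DD − V_GS)/R.
Let x = V_GS − 0.728. Then 82.3 x² + x − 1.472 = 0, giving x = 0.128 V (positive root), so V_GS = 0.856 V.
I_D = (V_DD − V_GS)/R = (2.2 − 0.856) / 59.2 = 0.0227 mA.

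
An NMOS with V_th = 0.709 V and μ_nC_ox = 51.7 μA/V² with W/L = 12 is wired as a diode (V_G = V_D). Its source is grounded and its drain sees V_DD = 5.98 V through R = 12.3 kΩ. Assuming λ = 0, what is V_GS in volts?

V_GS = 1.76 V

With gate tied to drain, V_GS = V_DS ≥ V_GS − V_th, so the device is in saturation.
k_n = μ_nC_ox · (W/L) = 0.6204 mA/V².
KCL at the drain: ½ k_n (V_GS − V_th)² = (V_DD − V_GS)/R.
Let x = V_GS − 0.709. Then 3.82 x² + x − 5.271 = 0, giving x = 1.05 V (positive root), so V_GS = 1.76 V.
I_D = (V_DD − V_GS)/R = (5.98 − 1.76) / 12.3 = 0.343 mA.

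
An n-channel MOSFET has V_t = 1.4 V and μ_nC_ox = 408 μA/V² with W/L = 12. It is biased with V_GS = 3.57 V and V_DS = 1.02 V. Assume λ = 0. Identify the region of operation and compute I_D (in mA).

k_n = μ_nC_ox · (W/L) = 4.896 mA/V².
V_ov = V_GS − V_t = 3.57 − 1.4 = 2.17 V.
Since V_DS = 1.02 V < V_ov = 2.17 V, the device is in the triode region.
I_D = k_n [V_ov · V_DS − ½ V_DS²] = 4.896 × [2.17 × 1.02 − 0.5 × 1.02²] = 8.29 mA.

Triode; I_D = 8.29 mA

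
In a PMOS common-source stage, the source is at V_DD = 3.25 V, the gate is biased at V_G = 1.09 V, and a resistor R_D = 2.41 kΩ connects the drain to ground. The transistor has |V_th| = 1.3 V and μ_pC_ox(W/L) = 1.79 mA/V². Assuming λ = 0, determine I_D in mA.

V_SG = V_DD − V_G = 3.25 − 1.09 = 2.16 V, so V_ov = 2.16 − 1.3 = 0.86 V.
Assume saturation: I_D = ½ k_p V_ov² = 0.5 × 1.79 × 0.86² = 0.662 mA, giving V_SD = V_DD − I_D R_D = 3.25 − 0.662 × 2.41 = 1.65 V.
V_SD = 1.65 V ≥ V_ov = 0.86 V, confirming saturation.

I_D = 0.662 mA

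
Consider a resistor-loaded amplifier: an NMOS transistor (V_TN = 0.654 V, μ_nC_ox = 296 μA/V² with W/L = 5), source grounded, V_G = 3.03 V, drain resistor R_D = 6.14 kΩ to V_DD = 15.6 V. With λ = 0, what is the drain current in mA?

V_GS = V_G = 3.03 V, so V_ov = 3.03 − 0.654 = 2.38 V.
k_n = μ_nC_ox · (W/L) = 1.48 mA/V².
Assume saturation: I_D = ½ k_n V_ov² = 0.5 × 1.48 × 2.38² = 4.18 mA, giving V_DS = V_DD − I_D R_D = 15.6 − 4.18 × 6.14 = -10.1 V.
But -10.1 V < V_ov = 2.38 V, so the device is actually in triode.
In triode I_D = k_n[V_ov V_DS − ½ V_DS²] and I_D = (V_DD − V_DS)/R_D. Equating: 4.54 V_DS² − 22.59 V_DS + 15.6 = 0, giving V_DS = 0.829 V (the root below V_ov).
I_D = (15.6 − 0.829) / 6.14 = 2.41 mA.

I_D = 2.41 mA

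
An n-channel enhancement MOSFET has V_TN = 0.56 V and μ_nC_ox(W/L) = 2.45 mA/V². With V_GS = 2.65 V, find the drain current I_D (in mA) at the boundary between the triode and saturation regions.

At the boundary V_DS = V_ov = V_GS − V_TN = 2.65 − 0.56 = 2.09 V.
I_D = ½ k_n V_ov² = 0.5 × 2.45 × 2.09² = 5.35 mA.

I_D = 5.35 mA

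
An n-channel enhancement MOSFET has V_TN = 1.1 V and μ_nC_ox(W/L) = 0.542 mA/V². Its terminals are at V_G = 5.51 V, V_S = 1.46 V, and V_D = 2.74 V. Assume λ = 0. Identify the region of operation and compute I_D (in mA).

Triode; I_D = 1.60 mA

V_GS = V_G − V_S = 5.51 − 1.46 = 4.05 V; V_DS = V_D − V_S = 2.74 − 1.46 = 1.28 V.
V_ov = V_GS − V_TN = 4.05 − 1.1 = 2.95 V.
Since V_DS = 1.28 V < V_ov = 2.95 V, the device is in the triode region.
I_D = k_n [V_ov · V_DS − ½ V_DS²] = 0.542 × [2.95 × 1.28 − 0.5 × 1.28²] = 1.6 mA.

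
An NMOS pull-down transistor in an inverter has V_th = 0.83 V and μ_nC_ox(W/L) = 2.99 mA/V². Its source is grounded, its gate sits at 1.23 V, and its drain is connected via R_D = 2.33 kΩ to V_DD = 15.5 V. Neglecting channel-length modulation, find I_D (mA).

V_GS = V_G = 1.23 V, so V_ov = 1.23 − 0.83 = 0.4 V.
Assume saturation: I_D = ½ k_n V_ov² = 0.5 × 2.99 × 0.4² = 0.239 mA, giving V_DS = V_DD − I_D R_D = 15.5 − 0.239 × 2.33 = 14.9 V.
V_DS = 14.9 V ≥ V_ov = 0.4 V, confirming saturation.

I_D = 0.239 mA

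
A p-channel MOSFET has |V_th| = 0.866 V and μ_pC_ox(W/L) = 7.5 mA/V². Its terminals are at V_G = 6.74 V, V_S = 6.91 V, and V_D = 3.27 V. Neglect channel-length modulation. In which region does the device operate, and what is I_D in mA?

Cutoff; I_D = 0 mA

V_SG = V_S − V_G = 6.91 − 6.74 = 0.17 V; V_SD = V_S − V_D = 6.91 − 3.27 = 3.64 V.
V_SG = 0.17 V < |V_th| = 0.866 V, so the transistor is in cutoff.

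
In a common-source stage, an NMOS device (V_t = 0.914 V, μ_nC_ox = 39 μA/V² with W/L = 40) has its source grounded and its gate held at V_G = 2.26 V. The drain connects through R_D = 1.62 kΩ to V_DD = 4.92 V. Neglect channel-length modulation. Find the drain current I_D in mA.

I_D = 1.41 mA

V_GS = V_G = 2.26 V, so V_ov = 2.26 − 0.914 = 1.35 V.
k_n = μ_nC_ox · (W/L) = 1.56 mA/V².
Assume saturation: I_D = ½ k_n V_ov² = 0.5 × 1.56 × 1.35² = 1.41 mA, giving V_DS = V_DD − I_D R_D = 4.92 − 1.41 × 1.62 = 2.63 V.
V_DS = 2.63 V ≥ V_ov = 1.35 V, confirming saturation.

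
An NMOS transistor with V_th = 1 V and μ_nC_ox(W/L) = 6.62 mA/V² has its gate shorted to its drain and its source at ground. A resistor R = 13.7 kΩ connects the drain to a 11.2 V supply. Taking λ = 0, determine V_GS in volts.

With gate tied to drain, V_GS = V_DS ≥ V_GS − V_th, so the device is in saturation.
KCL at the drain: ½ k_n (V_GS − V_th)² = (V_DD − V_GS)/R.
Let x = V_GS − 1. Then 45.3 x² + x − 10.2 = 0, giving x = 0.463 V (positive root), so V_GS = 1.46 V.
I_D = (V_DD − V_GS)/R = (11.2 − 1.46) / 13.7 = 0.711 mA.

V_GS = 1.46 V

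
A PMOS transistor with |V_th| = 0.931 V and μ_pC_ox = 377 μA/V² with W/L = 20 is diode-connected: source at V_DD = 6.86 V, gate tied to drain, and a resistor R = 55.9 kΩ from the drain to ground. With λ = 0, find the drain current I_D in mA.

I_D = 0.103 mA

With gate tied to drain, V_SG = V_SD ≥ V_SG − |V_th|, so the device is in saturation.
k_p = μ_pC_ox · (W/L) = 7.54 mA/V².
KCL at the drain: ½ k_p (V_SG − |V_th|)² = (V_DD − V_SG)/R.
Let x = V_SG − 0.931. Then 211 x² + x − 5.929 = 0, giving x = 0.165 V (positive root), so V_SG = 1.1 V.
I_D = (V_DD − V_SG)/R = (6.86 − 1.1) / 55.9 = 0.103 mA.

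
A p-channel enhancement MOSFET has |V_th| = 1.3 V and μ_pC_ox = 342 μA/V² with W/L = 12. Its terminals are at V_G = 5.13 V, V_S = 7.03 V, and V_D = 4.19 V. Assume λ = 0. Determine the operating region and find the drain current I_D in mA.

Saturation; I_D = 0.739 mA

V_SG = V_S − V_G = 7.03 − 5.13 = 1.9 V; V_SD = V_S − V_D = 7.03 − 4.19 = 2.84 V.
k_p = μ_pC_ox · (W/L) = 4.104 mA/V².
V_ov = V_SG − |V_th| = 1.9 − 1.3 = 0.6 V.
Since V_SD = 2.84 V ≥ V_ov = 0.6 V, the device is in saturation.
I_D = ½ k_p V_ov² = 0.5 × 4.104 × 0.6² = 0.739 mA.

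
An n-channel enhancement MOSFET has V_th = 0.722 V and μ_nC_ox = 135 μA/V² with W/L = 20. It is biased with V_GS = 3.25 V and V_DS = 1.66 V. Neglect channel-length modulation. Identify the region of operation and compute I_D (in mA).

Triode; I_D = 7.61 mA

k_n = μ_nC_ox · (W/L) = 2.7 mA/V².
V_ov = V_GS − V_th = 3.25 − 0.722 = 2.53 V.
Since V_DS = 1.66 V < V_ov = 2.53 V, the device is in the triode region.
I_D = k_n [V_ov · V_DS − ½ V_DS²] = 2.7 × [2.53 × 1.66 − 0.5 × 1.66²] = 7.61 mA.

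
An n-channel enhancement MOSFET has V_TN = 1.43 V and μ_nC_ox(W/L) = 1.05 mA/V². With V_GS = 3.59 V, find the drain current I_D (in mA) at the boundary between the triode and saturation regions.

At the boundary V_DS = V_ov = V_GS − V_TN = 3.59 − 1.43 = 2.16 V.
I_D = ½ k_n V_ov² = 0.5 × 1.05 × 2.16² = 2.45 mA.

I_D = 2.45 mA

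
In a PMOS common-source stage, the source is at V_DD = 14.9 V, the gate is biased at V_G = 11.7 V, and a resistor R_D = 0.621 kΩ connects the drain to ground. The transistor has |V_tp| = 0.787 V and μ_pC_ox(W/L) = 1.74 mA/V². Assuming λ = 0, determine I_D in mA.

I_D = 5.07 mA

V_SG = V_DD − V_G = 14.9 − 11.7 = 3.2 V, so V_ov = 3.2 − 0.787 = 2.41 V.
Assume saturation: I_D = ½ k_p V_ov² = 0.5 × 1.74 × 2.41² = 5.07 mA, giving V_SD = V_DD − I_D R_D = 14.9 − 5.07 × 0.621 = 11.8 V.
V_SD = 11.8 V ≥ V_ov = 2.41 V, confirming saturation.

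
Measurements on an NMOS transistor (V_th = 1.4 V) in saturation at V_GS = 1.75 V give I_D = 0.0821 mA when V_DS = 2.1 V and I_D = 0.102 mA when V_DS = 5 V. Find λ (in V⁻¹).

λ = 0.101 V⁻¹

With V_GS fixed, I_D ∝ (1 + λ V_DS) in saturation, so I_D2/I_D1 = (1 + λ V_DS2)/(1 + λ V_DS1).
0.102/0.0821 = 1.242 = (1 + 5 λ)/(1 + 2.1 λ).
Solving: λ (I_D1 V_DS2 − I_D2 V_DS1) = I_D2 − I_D1, so λ = (0.102 − 0.0821) / (0.0821 × 5 − 0.102 × 2.1) = 0.0199 / 0.196 = 0.101 V⁻¹.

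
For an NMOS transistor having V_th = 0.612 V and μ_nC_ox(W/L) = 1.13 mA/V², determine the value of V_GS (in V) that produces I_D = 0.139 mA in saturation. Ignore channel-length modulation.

In saturation I_D = ½ k_n (V_GS − V_th)², so V_GS − V_th = √(2 I_D / k_n) = √(2 × 0.139 / 1.13) = 0.496 V.
V_GS = 0.612 + 0.496 = 1.11 V.

V_GS = 1.11 V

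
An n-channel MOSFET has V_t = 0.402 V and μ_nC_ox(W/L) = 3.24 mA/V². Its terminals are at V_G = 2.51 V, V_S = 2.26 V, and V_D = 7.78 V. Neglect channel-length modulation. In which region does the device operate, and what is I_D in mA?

Cutoff; I_D = 0 mA

V_GS = V_G − V_S = 2.51 − 2.26 = 0.25 V; V_DS = V_D − V_S = 7.78 − 2.26 = 5.52 V.
V_GS = 0.25 V < V_t = 0.402 V, so the transistor is in cutoff.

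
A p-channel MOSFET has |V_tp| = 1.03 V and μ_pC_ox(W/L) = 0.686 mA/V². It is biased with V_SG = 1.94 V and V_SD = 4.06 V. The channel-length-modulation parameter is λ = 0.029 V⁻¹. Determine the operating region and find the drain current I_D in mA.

V_ov = V_SG − |V_tp| = 1.94 − 1.03 = 0.91 V.
Since V_SD = 4.06 V ≥ V_ov = 0.91 V, the device is in saturation.
I_D = ½ k_p V_ov² (1 + λ V_SD) = 0.5 × 0.686 × 0.91² × (1 + 0.029 × 4.06) = 0.317 mA.

Saturation; I_D = 0.317 mA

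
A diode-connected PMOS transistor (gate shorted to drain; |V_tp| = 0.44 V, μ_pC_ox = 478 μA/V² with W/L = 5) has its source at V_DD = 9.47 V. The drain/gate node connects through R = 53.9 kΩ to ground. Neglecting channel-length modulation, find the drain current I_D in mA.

With gate tied to drain, V_SG = V_SD ≥ V_SG − |V_tp|, so the device is in saturation.
k_p = μ_pC_ox · (W/L) = 2.39 mA/V².
KCL at the drain: ½ k_p (V_SG − |V_tp|)² = (V_DD − V_SG)/R.
Let x = V_SG − 0.44. Then 64.4 x² + x − 9.03 = 0, giving x = 0.367 V (positive root), so V_SG = 0.807 V.
I_D = (V_DD − V_SG)/R = (9.47 − 0.807) / 53.9 = 0.161 mA.

I_D = 0.161 mA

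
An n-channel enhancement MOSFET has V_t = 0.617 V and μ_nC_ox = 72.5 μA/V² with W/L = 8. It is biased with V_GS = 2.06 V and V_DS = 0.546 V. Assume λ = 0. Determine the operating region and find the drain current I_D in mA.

Triode; I_D = 0.371 mA

k_n = μ_nC_ox · (W/L) = 0.58 mA/V².
V_ov = V_GS − V_t = 2.06 − 0.617 = 1.44 V.
Since V_DS = 0.546 V < V_ov = 1.44 V, the device is in the triode region.
I_D = k_n [V_ov · V_DS − ½ V_DS²] = 0.58 × [1.44 × 0.546 − 0.5 × 0.546²] = 0.371 mA.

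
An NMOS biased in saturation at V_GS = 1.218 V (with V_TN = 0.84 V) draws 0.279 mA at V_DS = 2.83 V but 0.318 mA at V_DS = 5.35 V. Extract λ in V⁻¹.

λ = 0.0658 V⁻¹

With V_GS fixed, I_D ∝ (1 + λ V_DS) in saturation, so I_D2/I_D1 = (1 + λ V_DS2)/(1 + λ V_DS1).
0.318/0.279 = 1.14 = (1 + 5.35 λ)/(1 + 2.83 λ).
Solving: λ (I_D1 V_DS2 − I_D2 V_DS1) = I_D2 − I_D1, so λ = (0.318 − 0.279) / (0.279 × 5.35 − 0.318 × 2.83) = 0.039 / 0.593 = 0.0658 V⁻¹.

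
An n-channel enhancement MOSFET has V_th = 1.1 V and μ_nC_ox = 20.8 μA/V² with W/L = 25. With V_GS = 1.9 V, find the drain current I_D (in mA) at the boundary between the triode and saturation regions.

I_D = 0.166 mA

At the boundary V_DS = V_ov = V_GS − V_th = 1.9 − 1.1 = 0.8 V.
k_n = μ_nC_ox · (W/L) = 0.52 mA/V².
I_D = ½ k_n V_ov² = 0.5 × 0.52 × 0.8² = 0.166 mA.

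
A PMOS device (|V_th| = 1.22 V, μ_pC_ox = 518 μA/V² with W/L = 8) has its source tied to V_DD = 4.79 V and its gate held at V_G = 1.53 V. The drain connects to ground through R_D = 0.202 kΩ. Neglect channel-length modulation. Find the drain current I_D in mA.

I_D = 8.62 mA

V_SG = V_DD − V_G = 4.79 − 1.53 = 3.26 V, so V_ov = 3.26 − 1.22 = 2.04 V.
k_p = μ_pC_ox · (W/L) = 4.144 mA/V².
Assume saturation: I_D = ½ k_p V_ov² = 0.5 × 4.144 × 2.04² = 8.62 mA, giving V_SD = V_DD − I_D R_D = 4.79 − 8.62 × 0.202 = 3.05 V.
V_SD = 3.05 V ≥ V_ov = 2.04 V, confirming saturation.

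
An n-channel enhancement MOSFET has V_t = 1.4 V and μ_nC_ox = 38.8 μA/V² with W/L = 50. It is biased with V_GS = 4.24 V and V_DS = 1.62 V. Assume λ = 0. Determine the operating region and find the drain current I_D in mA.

k_n = μ_nC_ox · (W/L) = 1.94 mA/V².
V_ov = V_GS − V_t = 4.24 − 1.4 = 2.84 V.
Since V_DS = 1.62 V < V_ov = 2.84 V, the device is in the triode region.
I_D = k_n [V_ov · V_DS − ½ V_DS²] = 1.94 × [2.84 × 1.62 − 0.5 × 1.62²] = 6.38 mA.

Triode; I_D = 6.38 mA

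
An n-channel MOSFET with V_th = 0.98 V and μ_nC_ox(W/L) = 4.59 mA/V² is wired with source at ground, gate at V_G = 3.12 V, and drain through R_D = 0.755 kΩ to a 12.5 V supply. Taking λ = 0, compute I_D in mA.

I_D = 10.5 mA

V_GS = V_G = 3.12 V, so V_ov = 3.12 − 0.98 = 2.14 V.
Assume saturation: I_D = ½ k_n V_ov² = 0.5 × 4.59 × 2.14² = 10.5 mA, giving V_DS = V_DD − I_D R_D = 12.5 − 10.5 × 0.755 = 4.56 V.
V_DS = 4.56 V ≥ V_ov = 2.14 V, confirming saturation.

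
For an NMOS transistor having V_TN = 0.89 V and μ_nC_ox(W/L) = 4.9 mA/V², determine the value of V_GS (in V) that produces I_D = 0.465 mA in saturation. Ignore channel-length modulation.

V_GS = 1.33 V

In saturation I_D = ½ k_n (V_GS − V_TN)², so V_GS − V_TN = √(2 I_D / k_n) = √(2 × 0.465 / 4.9) = 0.436 V.
V_GS = 0.89 + 0.436 = 1.33 V.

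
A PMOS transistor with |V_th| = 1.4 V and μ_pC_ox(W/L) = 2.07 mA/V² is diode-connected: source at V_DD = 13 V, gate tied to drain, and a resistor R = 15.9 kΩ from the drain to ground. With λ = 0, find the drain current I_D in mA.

I_D = 0.679 mA

With gate tied to drain, V_SG = V_SD ≥ V_SG − |V_th|, so the device is in saturation.
KCL at the drain: ½ k_p (V_SG − |V_th|)² = (V_DD − V_SG)/R.
Let x = V_SG − 1.4. Then 16.5 x² + x − 11.6 = 0, giving x = 0.81 V (positive root), so V_SG = 2.21 V.
I_D = (V_DD − V_SG)/R = (13 − 2.21) / 15.9 = 0.679 mA.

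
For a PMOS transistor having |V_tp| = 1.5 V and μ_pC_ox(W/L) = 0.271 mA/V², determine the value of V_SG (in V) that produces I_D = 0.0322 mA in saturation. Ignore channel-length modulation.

V_SG = 1.99 V

In saturation I_D = ½ k_p (V_SG − |V_tp|)², so V_SG − |V_tp| = √(2 I_D / k_p) = √(2 × 0.0322 / 0.271) = 0.487 V.
V_SG = 1.5 + 0.487 = 1.99 V.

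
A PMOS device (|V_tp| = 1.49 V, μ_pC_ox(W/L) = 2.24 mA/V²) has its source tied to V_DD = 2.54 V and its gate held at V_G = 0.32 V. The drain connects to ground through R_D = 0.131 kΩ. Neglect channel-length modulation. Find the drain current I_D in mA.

I_D = 0.597 mA

V_SG = V_DD − V_G = 2.54 − 0.32 = 2.22 V, so V_ov = 2.22 − 1.49 = 0.73 V.
Assume saturation: I_D = ½ k_p V_ov² = 0.5 × 2.24 × 0.73² = 0.597 mA, giving V_SD = V_DD − I_D R_D = 2.54 − 0.597 × 0.131 = 2.46 V.
V_SD = 2.46 V ≥ V_ov = 0.73 V, confirming saturation.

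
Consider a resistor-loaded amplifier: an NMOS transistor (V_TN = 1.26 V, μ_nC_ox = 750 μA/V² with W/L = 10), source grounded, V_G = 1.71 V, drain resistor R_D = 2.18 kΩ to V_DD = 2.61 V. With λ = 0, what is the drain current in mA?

V_GS = V_G = 1.71 V, so V_ov = 1.71 − 1.26 = 0.45 V.
k_n = μ_nC_ox · (W/L) = 7.5 mA/V².
Assume saturation: I_D = ½ k_n V_ov² = 0.5 × 7.5 × 0.45² = 0.759 mA, giving V_DS = V_DD − I_D R_D = 2.61 − 0.759 × 2.18 = 0.955 V.
V_DS = 0.955 V ≥ V_ov = 0.45 V, confirming saturation.

I_D = 0.759 mA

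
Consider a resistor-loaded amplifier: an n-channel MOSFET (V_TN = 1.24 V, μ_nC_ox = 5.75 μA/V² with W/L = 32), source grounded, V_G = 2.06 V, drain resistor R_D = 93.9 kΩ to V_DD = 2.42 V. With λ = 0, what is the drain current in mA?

V_GS = V_G = 2.06 V, so V_ov = 2.06 − 1.24 = 0.82 V.
k_n = μ_nC_ox · (W/L) = 0.184 mA/V².
Assume saturation: I_D = ½ k_n V_ov² = 0.5 × 0.184 × 0.82² = 0.0619 mA, giving V_DS = V_DD − I_D R_D = 2.42 − 0.0619 × 93.9 = -3.39 V.
But -3.39 V < V_ov = 0.82 V, so the device is actually in triode.
In triode I_D = k_n[V_ov V_DS − ½ V_DS²] and I_D = (V_DD − V_DS)/R_D. Equating: 8.64 V_DS² − 15.17 V_DS + 2.42 = 0, giving V_DS = 0.177 V (the root below V_ov).
I_D = (2.42 − 0.177) / 93.9 = 0.0239 mA.

I_D = 0.0239 mA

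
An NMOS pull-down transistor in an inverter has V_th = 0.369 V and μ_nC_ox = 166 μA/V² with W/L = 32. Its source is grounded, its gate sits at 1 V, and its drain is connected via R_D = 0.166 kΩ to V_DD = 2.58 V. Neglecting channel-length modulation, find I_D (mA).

V_GS = V_G = 1 V, so V_ov = 1 − 0.369 = 0.631 V.
k_n = μ_nC_ox · (W/L) = 5.312 mA/V².
Assume saturation: I_D = ½ k_n V_ov² = 0.5 × 5.312 × 0.631² = 1.06 mA, giving V_DS = V_DD − I_D R_D = 2.58 − 1.06 × 0.166 = 2.4 V.
V_DS = 2.4 V ≥ V_ov = 0.631 V, confirming saturation.

I_D = 1.06 mA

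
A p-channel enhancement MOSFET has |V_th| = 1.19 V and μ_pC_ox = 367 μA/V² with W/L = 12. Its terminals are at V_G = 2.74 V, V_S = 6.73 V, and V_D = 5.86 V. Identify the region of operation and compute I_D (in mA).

V_SG = V_S − V_G = 6.73 − 2.74 = 3.99 V; V_SD = V_S − V_D = 6.73 − 5.86 = 0.87 V.
k_p = μ_pC_ox · (W/L) = 4.404 mA/V².
V_ov = V_SG − |V_th| = 3.99 − 1.19 = 2.8 V.
Since V_SD = 0.87 V < V_ov = 2.8 V, the device is in the triode region.
I_D = k_p [V_ov · V_SD − ½ V_SD²] = 4.404 × [2.8 × 0.87 − 0.5 × 0.87²] = 9.06 mA.

Triode; I_D = 9.06 mA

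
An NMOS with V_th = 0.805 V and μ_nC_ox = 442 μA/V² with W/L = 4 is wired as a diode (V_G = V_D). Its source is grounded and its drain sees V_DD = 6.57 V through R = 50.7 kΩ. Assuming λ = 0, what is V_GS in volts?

V_GS = 1.15 V

With gate tied to drain, V_GS = V_DS ≥ V_GS − V_th, so the device is in saturation.
k_n = μ_nC_ox · (W/L) = 1.768 mA/V².
KCL at the drain: ½ k_n (V_GS − V_th)² = (V_DD − V_GS)/R.
Let x = V_GS − 0.805. Then 44.8 x² + x − 5.765 = 0, giving x = 0.348 V (positive root), so V_GS = 1.15 V.
I_D = (V_DD − V_GS)/R = (6.57 − 1.15) / 50.7 = 0.107 mA.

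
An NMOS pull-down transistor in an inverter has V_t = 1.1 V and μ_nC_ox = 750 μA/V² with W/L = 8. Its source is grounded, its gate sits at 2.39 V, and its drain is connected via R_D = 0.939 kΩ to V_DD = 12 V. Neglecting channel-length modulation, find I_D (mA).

V_GS = V_G = 2.39 V, so V_ov = 2.39 − 1.1 = 1.29 V.
k_n = μ_nC_ox · (W/L) = 6 mA/V².
Assume saturation: I_D = ½ k_n V_ov² = 0.5 × 6 × 1.29² = 4.99 mA, giving V_DS = V_DD − I_D R_D = 12 − 4.99 × 0.939 = 7.31 V.
V_DS = 7.31 V ≥ V_ov = 1.29 V, confirming saturation.

I_D = 4.99 mA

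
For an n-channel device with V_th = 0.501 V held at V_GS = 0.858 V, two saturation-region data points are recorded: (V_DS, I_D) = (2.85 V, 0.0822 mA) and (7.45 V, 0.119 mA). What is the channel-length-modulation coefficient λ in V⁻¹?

With V_GS fixed, I_D ∝ (1 + λ V_DS) in saturation, so I_D2/I_D1 = (1 + λ V_DS2)/(1 + λ V_DS1).
0.119/0.0822 = 1.448 = (1 + 7.45 λ)/(1 + 2.85 λ).
Solving: λ (I_D1 V_DS2 − I_D2 V_DS1) = I_D2 − I_D1, so λ = (0.119 − 0.0822) / (0.0822 × 7.45 − 0.119 × 2.85) = 0.0368 / 0.273 = 0.135 V⁻¹.

λ = 0.135 V⁻¹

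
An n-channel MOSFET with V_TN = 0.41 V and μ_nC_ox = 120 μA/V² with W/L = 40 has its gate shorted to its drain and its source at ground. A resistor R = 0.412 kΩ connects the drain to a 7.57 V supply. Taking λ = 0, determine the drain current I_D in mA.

I_D = 12.0 mA

With gate tied to drain, V_GS = V_DS ≥ V_GS − V_TN, so the device is in saturation.
k_n = μ_nC_ox · (W/L) = 4.8 mA/V².
KCL at the drain: ½ k_n (V_GS − V_TN)² = (V_DD − V_GS)/R.
Let x = V_GS − 0.41. Then 0.989 x² + x − 7.16 = 0, giving x = 2.23 V (positive root), so V_GS = 2.64 V.
I_D = (V_DD − V_GS)/R = (7.57 − 2.64) / 0.412 = 12 mA.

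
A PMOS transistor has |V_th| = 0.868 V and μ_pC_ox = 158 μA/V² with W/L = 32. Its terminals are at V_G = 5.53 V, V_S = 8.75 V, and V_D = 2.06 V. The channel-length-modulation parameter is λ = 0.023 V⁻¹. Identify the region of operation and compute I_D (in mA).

Saturation; I_D = 16.1 mA

V_SG = V_S − V_G = 8.75 − 5.53 = 3.22 V; V_SD = V_S − V_D = 8.75 − 2.06 = 6.69 V.
k_p = μ_pC_ox · (W/L) = 5.056 mA/V².
V_ov = V_SG − |V_th| = 3.22 − 0.868 = 2.35 V.
Since V_SD = 6.69 V ≥ V_ov = 2.35 V, the device is in saturation.
I_D = ½ k_p V_ov² (1 + λ V_SD) = 0.5 × 5.056 × 2.35² × (1 + 0.023 × 6.69) = 16.1 mA.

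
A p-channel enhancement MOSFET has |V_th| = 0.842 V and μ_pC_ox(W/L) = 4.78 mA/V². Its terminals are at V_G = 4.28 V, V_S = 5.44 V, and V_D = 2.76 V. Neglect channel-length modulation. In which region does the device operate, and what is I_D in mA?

Saturation; I_D = 0.242 mA

V_SG = V_S − V_G = 5.44 − 4.28 = 1.16 V; V_SD = V_S − V_D = 5.44 − 2.76 = 2.68 V.
V_ov = V_SG − |V_th| = 1.16 − 0.842 = 0.318 V.
Since V_SD = 2.68 V ≥ V_ov = 0.318 V, the device is in saturation.
I_D = ½ k_p V_ov² = 0.5 × 4.78 × 0.318² = 0.242 mA.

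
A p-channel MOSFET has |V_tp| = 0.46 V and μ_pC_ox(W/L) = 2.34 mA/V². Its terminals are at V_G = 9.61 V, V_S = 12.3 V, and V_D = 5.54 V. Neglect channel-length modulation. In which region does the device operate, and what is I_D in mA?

V_SG = V_S − V_G = 12.3 − 9.61 = 2.69 V; V_SD = V_S − V_D = 12.3 − 5.54 = 6.76 V.
V_ov = V_SG − |V_tp| = 2.69 − 0.46 = 2.23 V.
Since V_SD = 6.76 V ≥ V_ov = 2.23 V, the device is in saturation.
I_D = ½ k_p V_ov² = 0.5 × 2.34 × 2.23² = 5.82 mA.

Saturation; I_D = 5.82 mA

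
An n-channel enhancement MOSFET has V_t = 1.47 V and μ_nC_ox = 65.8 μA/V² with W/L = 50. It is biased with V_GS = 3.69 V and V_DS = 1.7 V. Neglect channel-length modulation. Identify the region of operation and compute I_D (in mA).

Triode; I_D = 7.66 mA

k_n = μ_nC_ox · (W/L) = 3.29 mA/V².
V_ov = V_GS − V_t = 3.69 − 1.47 = 2.22 V.
Since V_DS = 1.7 V < V_ov = 2.22 V, the device is in the triode region.
I_D = k_n [V_ov · V_DS − ½ V_DS²] = 3.29 × [2.22 × 1.7 − 0.5 × 1.7²] = 7.66 mA.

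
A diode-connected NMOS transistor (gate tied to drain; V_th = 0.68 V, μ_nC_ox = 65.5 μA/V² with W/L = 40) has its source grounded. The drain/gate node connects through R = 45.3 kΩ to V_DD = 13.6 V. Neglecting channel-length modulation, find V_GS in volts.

With gate tied to drain, V_GS = V_DS ≥ V_GS − V_th, so the device is in saturation.
k_n = μ_nC_ox · (W/L) = 2.62 mA/V².
KCL at the drain: ½ k_n (V_GS − V_th)² = (V_DD − V_GS)/R.
Let x = V_GS − 0.68. Then 59.3 x² + x − 12.92 = 0, giving x = 0.458 V (positive root), so V_GS = 1.14 V.
I_D = (V_DD − V_GS)/R = (13.6 − 1.14) / 45.3 = 0.275 mA.

V_GS = 1.14 V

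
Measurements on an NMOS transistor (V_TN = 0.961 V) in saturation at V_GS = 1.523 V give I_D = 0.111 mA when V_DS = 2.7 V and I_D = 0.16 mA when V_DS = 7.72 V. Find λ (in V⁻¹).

λ = 0.115 V⁻¹

With V_GS fixed, I_D ∝ (1 + λ V_DS) in saturation, so I_D2/I_D1 = (1 + λ V_DS2)/(1 + λ V_DS1).
0.16/0.111 = 1.441 = (1 + 7.72 λ)/(1 + 2.7 λ).
Solving: λ (I_D1 V_DS2 − I_D2 V_DS1) = I_D2 − I_D1, so λ = (0.16 − 0.111) / (0.111 × 7.72 − 0.16 × 2.7) = 0.049 / 0.425 = 0.115 V⁻¹.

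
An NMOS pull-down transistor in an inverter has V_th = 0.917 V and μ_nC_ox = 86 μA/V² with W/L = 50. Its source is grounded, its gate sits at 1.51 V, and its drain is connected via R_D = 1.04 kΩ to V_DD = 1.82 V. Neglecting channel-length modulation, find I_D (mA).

I_D = 0.756 mA

V_GS = V_G = 1.51 V, so V_ov = 1.51 − 0.917 = 0.593 V.
k_n = μ_nC_ox · (W/L) = 4.3 mA/V².
Assume saturation: I_D = ½ k_n V_ov² = 0.5 × 4.3 × 0.593² = 0.756 mA, giving V_DS = V_DD − I_D R_D = 1.82 − 0.756 × 1.04 = 1.03 V.
V_DS = 1.03 V ≥ V_ov = 0.593 V, confirming saturation.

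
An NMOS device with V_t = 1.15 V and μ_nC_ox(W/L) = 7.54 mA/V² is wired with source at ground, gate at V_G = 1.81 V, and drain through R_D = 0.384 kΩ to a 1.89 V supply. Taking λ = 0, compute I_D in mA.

V_GS = V_G = 1.81 V, so V_ov = 1.81 − 1.15 = 0.66 V.
Assume saturation: I_D = ½ k_n V_ov² = 0.5 × 7.54 × 0.66² = 1.64 mA, giving V_DS = V_DD − I_D R_D = 1.89 − 1.64 × 0.384 = 1.26 V.
V_DS = 1.26 V ≥ V_ov = 0.66 V, confirming saturation.

I_D = 1.64 mA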